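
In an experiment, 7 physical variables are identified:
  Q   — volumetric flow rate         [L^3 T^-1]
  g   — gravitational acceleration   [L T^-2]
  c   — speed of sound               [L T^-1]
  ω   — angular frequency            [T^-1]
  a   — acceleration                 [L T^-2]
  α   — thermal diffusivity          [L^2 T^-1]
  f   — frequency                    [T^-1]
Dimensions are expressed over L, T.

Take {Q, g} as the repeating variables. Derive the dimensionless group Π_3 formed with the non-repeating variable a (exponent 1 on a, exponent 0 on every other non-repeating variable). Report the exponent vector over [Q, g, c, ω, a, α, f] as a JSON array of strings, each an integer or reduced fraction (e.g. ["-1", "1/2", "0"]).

Exponent matrix [L,T] × [Q,g,c,ω,a,α,f]:
  L: [ 3  1  1  0  1  2  0]
  T: [-1 -2 -1 -1 -2 -1 -1]
Row reduction gives pivot columns Q,g; rank = 2
Repeat: Q,g; free: c,ω,a,α,f
RREF:
  r0: [   1    0  1/5 -1/5    0  3/5 -1/5]
  r1: [   0    1  2/5  3/5    1  1/5  3/5]
Fix exponent of a at 1, c at 0, ω at 0, α at 0, f at 0; solve each RREF row for its pivot's exponent:
  r0: exp(Q) + (0)·1 = 0 ⇒ exp(Q) = 0
  r1: exp(g) + (1)·1 = 0 ⇒ exp(g) = -1
Π_3 = g^-1 · a

["0", "-1", "0", "0", "1", "0", "0"]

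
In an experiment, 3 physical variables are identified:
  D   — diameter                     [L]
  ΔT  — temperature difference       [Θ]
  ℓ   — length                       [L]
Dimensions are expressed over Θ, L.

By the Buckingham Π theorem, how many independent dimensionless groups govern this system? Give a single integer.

1

Dimensional matrix (Θ×L by D×ΔT×ℓ):
  Θ: [ 0  1  0]
  L: [ 1  0  1]
RREF → pivots at {D,ΔT} ⇒ r = 2
n=3, r=2 ⇒ 1 dimensionless group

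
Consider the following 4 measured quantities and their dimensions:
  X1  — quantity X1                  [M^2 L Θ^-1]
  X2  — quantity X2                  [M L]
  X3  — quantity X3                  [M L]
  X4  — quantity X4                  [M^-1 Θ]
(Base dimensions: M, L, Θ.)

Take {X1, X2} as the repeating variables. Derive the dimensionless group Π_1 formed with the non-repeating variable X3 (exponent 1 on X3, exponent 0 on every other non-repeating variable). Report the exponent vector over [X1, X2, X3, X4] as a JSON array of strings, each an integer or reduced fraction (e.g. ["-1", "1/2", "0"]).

["0", "-1", "1", "0"]

Dimensional matrix (M×L×Θ by X1×X2×X3×X4):
  M: [ 2  1  1 -1]
  L: [ 1  1  1  0]
  Θ: [-1  0  0  1]
Echelon form has 2 nonzero rows (pivots: X1,X2)
Pivot set = {X1,X2}, free = {X3,X4}
RREF:
  r0: [   1    0    0   -1]
  r1: [   0    1    1    1]
  r2: [   0    0    0    0]
Fix exponent of X3 at 1, X4 at 0; solve each RREF row for its pivot's exponent:
  r0: exp(X1) + (0)·1 = 0 ⇒ exp(X1) = 0
  r1: exp(X2) + (1)·1 = 0 ⇒ exp(X2) = -1
Π_1 = X2^-1 · X3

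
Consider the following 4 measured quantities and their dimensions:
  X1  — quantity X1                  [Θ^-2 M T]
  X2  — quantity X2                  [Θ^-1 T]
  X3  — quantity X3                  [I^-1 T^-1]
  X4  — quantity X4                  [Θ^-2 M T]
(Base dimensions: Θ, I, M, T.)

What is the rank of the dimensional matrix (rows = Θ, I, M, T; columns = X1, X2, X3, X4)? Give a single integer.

Exponent matrix [Θ,I,M,T] × [X1,X2,X3,X4]:
  Θ: [-2 -1  0 -2]
  I: [ 0  0 -1  0]
  M: [ 1  0  0  1]
  T: [ 1  1 -1  1]
Row reduction gives pivot columns X1,X2,X3; rank = 3

3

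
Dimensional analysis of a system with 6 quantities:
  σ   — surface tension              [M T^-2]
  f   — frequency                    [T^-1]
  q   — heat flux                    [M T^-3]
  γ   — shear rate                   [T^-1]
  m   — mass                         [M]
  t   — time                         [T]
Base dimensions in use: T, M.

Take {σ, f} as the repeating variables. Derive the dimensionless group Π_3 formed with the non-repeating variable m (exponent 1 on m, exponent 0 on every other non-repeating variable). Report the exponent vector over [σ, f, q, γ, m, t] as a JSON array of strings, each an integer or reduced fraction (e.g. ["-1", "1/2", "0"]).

Dimensional matrix (T×M by σ×f×q×γ×m×t):
  T: [-2 -1 -3 -1  0  1]
  M: [ 1  0  1  0  1  0]
RREF → pivots at {σ,f} ⇒ r = 2
Pivot set = {σ,f}, free = {q,γ,m,t}
RREF:
  r0: [   1    0    1    0    1    0]
  r1: [   0    1    1    1   -2   -1]
Fix exponent of m at 1, q at 0, γ at 0, t at 0; solve each RREF row for its pivot's exponent:
  r0: exp(σ) + (1)·1 = 0 ⇒ exp(σ) = -1
  r1: exp(f) + (-2)·1 = 0 ⇒ exp(f) = 2
Π_3 = σ^-1 · f^2 · m

["-1", "2", "0", "0", "1", "0"]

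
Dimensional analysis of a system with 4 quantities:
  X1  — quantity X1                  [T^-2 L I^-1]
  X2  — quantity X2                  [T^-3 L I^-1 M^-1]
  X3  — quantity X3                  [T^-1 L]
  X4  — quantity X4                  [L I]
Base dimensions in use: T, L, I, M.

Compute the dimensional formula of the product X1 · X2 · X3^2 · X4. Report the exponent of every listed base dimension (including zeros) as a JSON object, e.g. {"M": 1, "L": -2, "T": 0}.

Exponent matrix [T,L,I,M] × [X1,X2,X3,X4]:
  T: [-2 -3 -1  0]
  L: [ 1  1  1  1]
  I: [-1 -1  0  1]
  M: [ 0 -1  0  0]
  [T]: (1)·-2+(1)·-3+(2)·-1+(1)·0 = -7
  [L]: (1)·1+(1)·1+(2)·1+(1)·1 = 5
  [I]: (1)·-1+(1)·-1+(2)·0+(1)·1 = -1
  [M]: (1)·0+(1)·-1+(2)·0+(1)·0 = -1
⇒ T^-7 L^5 I^-1 M^-1

{"T": -7, "L": 5, "I": -1, "M": -1}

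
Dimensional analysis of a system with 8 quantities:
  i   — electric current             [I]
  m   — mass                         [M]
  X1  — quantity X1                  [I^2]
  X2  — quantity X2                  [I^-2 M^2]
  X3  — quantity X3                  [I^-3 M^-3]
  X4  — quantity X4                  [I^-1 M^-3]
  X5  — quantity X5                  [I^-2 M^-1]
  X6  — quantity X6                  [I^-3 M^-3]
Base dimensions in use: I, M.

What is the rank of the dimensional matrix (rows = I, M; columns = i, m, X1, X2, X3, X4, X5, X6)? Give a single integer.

2

Dimensional matrix (I×M by i×m×X1×X2×X3×X4×X5×X6):
  I: [ 1  0  2 -2 -3 -1 -2 -3]
  M: [ 0  1  0  2 -3 -3 -1 -3]
RREF → pivots at {i,m} ⇒ r = 2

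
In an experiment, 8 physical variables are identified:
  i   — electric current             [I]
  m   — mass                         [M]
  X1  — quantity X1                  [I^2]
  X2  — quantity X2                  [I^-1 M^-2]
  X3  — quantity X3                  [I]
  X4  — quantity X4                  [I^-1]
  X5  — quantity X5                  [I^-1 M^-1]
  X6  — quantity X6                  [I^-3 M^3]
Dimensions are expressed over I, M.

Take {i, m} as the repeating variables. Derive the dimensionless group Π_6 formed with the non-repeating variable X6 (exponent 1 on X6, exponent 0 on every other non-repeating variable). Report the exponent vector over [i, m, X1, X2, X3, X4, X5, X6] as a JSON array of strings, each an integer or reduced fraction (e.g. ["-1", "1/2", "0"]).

["3", "-3", "0", "0", "0", "0", "0", "1"]

Exponent matrix [I,M] × [i,m,X1,X2,X3,X4,X5,X6]:
  I: [ 1  0  2 -1  1 -1 -1 -3]
  M: [ 0  1  0 -2  0  0 -1  3]
Row reduction gives pivot columns i,m; rank = 2
Pivot set = {i,m}, free = {X1,X2,X3,X4,X5,X6}
RREF:
  r0: [   1    0    2   -1    1   -1   -1   -3]
  r1: [   0    1    0   -2    0    0   -1    3]
Fix exponent of X6 at 1, X1 at 0, X2 at 0, X3 at 0, X4 at 0, X5 at 0; solve each RREF row for its pivot's exponent:
  r0: exp(i) + (-3)·1 = 0 ⇒ exp(i) = 3
  r1: exp(m) + (3)·1 = 0 ⇒ exp(m) = -3
Π_6 = i^3 · m^-3 · X6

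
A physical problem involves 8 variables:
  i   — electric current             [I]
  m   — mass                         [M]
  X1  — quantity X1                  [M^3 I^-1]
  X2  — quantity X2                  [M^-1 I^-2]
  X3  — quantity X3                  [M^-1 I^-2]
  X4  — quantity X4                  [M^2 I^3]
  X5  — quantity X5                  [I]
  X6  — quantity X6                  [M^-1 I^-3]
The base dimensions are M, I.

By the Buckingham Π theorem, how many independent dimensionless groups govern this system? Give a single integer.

6

Write exponents as rows M,I / cols i,m,X1,X2,X3,X4,X5,X6:
  M: [ 0  1  3 -1 -1  2  0 -1]
  I: [ 1  0 -1 -2 -2  3  1 -3]
Echelon form has 2 nonzero rows (pivots: i,m)
n=8, r=2 ⇒ 6 dimensionless groups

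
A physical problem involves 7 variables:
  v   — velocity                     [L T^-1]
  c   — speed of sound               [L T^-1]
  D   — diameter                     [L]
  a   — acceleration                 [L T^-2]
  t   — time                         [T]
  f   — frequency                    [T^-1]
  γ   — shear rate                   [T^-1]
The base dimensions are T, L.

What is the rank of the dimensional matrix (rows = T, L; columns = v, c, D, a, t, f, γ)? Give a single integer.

2

Write exponents as rows T,L / cols v,c,D,a,t,f,γ:
  T: [-1 -1  0 -2  1 -1 -1]
  L: [ 1  1  1  1  0  0  0]
Row reduction gives pivot columns v,D; rank = 2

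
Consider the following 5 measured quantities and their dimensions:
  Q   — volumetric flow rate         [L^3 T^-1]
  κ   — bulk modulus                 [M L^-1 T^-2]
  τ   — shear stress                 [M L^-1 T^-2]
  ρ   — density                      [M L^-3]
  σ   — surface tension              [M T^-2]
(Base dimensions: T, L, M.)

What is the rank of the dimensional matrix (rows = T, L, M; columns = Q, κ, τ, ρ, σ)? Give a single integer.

Exponent matrix [T,L,M] × [Q,κ,τ,ρ,σ]:
  T: [-1 -2 -2  0 -2]
  L: [ 3 -1 -1 -3  0]
  M: [ 0  1  1  1  1]
Row reduction gives pivot columns Q,κ,ρ; rank = 3

3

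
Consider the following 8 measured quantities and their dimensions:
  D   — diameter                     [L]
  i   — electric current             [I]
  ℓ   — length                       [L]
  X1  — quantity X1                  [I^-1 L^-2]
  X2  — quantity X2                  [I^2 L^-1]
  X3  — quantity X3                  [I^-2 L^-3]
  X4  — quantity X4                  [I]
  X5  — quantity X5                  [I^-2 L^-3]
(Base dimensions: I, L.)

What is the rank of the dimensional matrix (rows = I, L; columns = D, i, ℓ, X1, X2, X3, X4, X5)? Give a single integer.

2

Dimensional matrix (I×L by D×i×ℓ×X1×X2×X3×X4×X5):
  I: [ 0  1  0 -1  2 -2  1 -2]
  L: [ 1  0  1 -2 -1 -3  0 -3]
RREF → pivots at {D,i} ⇒ r = 2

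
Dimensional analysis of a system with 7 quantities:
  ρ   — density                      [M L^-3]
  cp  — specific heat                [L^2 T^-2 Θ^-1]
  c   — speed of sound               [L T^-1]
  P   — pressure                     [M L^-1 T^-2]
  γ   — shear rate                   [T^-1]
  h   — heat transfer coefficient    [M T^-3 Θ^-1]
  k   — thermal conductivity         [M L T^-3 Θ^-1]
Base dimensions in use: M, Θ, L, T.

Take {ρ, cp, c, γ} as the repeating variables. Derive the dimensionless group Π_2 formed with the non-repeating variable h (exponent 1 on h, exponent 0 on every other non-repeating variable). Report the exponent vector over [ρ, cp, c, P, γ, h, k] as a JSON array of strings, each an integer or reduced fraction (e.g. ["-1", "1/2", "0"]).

Write exponents as rows M,Θ,L,T / cols ρ,cp,c,P,γ,h,k:
  M: [ 1  0  0  1  0  1  1]
  Θ: [ 0 -1  0  0  0 -1 -1]
  L: [-3  2  1 -1  0  0  1]
  T: [ 0 -2 -1 -2 -1 -3 -3]
Row reduction gives pivot columns ρ,cp,c,γ; rank = 4
Repeat: ρ,cp,c,γ; free: P,h,k
RREF:
  r0: [   1    0    0    1    0    1    1]
  r1: [   0    1    0    0    0    1    1]
  r2: [   0    0    1    2    0    1    2]
  r3: [   0    0    0    0    1    0   -1]
Fix exponent of h at 1, P at 0, k at 0; solve each RREF row for its pivot's exponent:
  r0: exp(ρ) + (1)·1 = 0 ⇒ exp(ρ) = -1
  r1: exp(cp) + (1)·1 = 0 ⇒ exp(cp) = -1
  r2: exp(c) + (1)·1 = 0 ⇒ exp(c) = -1
  r3: exp(γ) + (0)·1 = 0 ⇒ exp(γ) = 0
Π_2 = ρ^-1 · cp^-1 · c^-1 · h

["-1", "-1", "-1", "0", "0", "1", "0"]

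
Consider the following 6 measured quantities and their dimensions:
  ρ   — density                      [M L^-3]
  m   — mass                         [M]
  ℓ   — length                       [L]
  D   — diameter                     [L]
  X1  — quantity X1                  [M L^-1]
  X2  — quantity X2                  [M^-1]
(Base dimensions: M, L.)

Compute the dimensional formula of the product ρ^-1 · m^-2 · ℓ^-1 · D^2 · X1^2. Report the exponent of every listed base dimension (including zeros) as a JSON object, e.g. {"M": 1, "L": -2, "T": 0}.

{"M": -1, "L": 2}

Exponent matrix [M,L] × [ρ,m,ℓ,D,X1,X2]:
  M: [ 1  1  0  0  1 -1]
  L: [-3  0  1  1 -1  0]
  [M]: (-1)·1+(-2)·1+(-1)·0+(2)·0+(2)·1 = -1
  [L]: (-1)·-3+(-2)·0+(-1)·1+(2)·1+(2)·-1 = 2
⇒ M^-1 L^2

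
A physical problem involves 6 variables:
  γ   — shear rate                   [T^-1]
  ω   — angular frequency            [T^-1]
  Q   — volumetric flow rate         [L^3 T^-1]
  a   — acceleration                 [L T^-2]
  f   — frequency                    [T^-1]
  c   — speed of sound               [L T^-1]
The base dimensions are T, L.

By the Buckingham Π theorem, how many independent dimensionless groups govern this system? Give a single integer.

Write exponents as rows T,L / cols γ,ω,Q,a,f,c:
  T: [-1 -1 -1 -2 -1 -1]
  L: [ 0  0  3  1  0  1]
RREF → pivots at {γ,Q} ⇒ r = 2
6 vars − rank 2 = 4 Π groups

4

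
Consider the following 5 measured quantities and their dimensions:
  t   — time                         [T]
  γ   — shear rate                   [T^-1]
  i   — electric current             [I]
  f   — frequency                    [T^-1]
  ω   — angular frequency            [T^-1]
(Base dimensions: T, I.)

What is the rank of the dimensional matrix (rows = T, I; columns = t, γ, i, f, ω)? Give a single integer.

2

Exponent matrix [T,I] × [t,γ,i,f,ω]:
  T: [ 1 -1  0 -1 -1]
  I: [ 0  0  1  0  0]
Row reduction gives pivot columns t,i; rank = 2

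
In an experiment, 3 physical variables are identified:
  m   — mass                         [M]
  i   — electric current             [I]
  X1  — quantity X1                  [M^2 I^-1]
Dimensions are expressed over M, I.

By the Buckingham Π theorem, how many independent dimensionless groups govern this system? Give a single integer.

Write exponents as rows M,I / cols m,i,X1:
  M: [ 1  0  2]
  I: [ 0  1 -1]
RREF → pivots at {m,i} ⇒ r = 2
3 vars − rank 2 = 1 Π group

1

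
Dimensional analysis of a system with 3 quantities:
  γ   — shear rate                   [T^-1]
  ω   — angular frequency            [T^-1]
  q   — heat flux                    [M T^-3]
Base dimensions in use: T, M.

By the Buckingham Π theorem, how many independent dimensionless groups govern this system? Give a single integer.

Dimensional matrix (T×M by γ×ω×q):
  T: [-1 -1 -3]
  M: [ 0  0  1]
Echelon form has 2 nonzero rows (pivots: γ,q)
n=3, r=2 ⇒ 1 dimensionless group

1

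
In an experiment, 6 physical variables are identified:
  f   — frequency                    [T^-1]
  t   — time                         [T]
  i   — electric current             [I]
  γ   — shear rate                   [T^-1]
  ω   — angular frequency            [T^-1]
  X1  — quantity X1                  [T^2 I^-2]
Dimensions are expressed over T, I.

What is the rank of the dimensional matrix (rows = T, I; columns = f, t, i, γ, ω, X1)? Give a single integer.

2

Exponent matrix [T,I] × [f,t,i,γ,ω,X1]:
  T: [-1  1  0 -1 -1  2]
  I: [ 0  0  1  0  0 -2]
Row reduction gives pivot columns f,i; rank = 2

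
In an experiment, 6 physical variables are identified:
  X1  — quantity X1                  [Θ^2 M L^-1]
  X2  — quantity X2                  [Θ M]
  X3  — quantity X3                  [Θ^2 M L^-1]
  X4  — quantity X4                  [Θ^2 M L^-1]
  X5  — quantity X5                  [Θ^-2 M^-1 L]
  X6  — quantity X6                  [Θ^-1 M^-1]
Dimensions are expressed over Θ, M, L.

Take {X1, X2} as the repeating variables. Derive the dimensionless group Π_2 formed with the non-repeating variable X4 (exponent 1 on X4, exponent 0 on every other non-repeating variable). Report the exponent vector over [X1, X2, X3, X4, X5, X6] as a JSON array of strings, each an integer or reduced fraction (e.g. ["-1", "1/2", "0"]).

["-1", "0", "0", "1", "0", "0"]

Exponent matrix [Θ,M,L] × [X1,X2,X3,X4,X5,X6]:
  Θ: [ 2  1  2  2 -2 -1]
  M: [ 1  1  1  1 -1 -1]
  L: [-1  0 -1 -1  1  0]
RREF → pivots at {X1,X2} ⇒ r = 2
Repeat: X1,X2; free: X3,X4,X5,X6
RREF:
  r0: [   1    0    1    1   -1    0]
  r1: [   0    1    0    0    0   -1]
  r2: [   0    0    0    0    0    0]
Fix exponent of X4 at 1, X3 at 0, X5 at 0, X6 at 0; solve each RREF row for its pivot's exponent:
  r0: exp(X1) + (1)·1 = 0 ⇒ exp(X1) = -1
  r1: exp(X2) + (0)·1 = 0 ⇒ exp(X2) = 0
Π_2 = X1^-1 · X4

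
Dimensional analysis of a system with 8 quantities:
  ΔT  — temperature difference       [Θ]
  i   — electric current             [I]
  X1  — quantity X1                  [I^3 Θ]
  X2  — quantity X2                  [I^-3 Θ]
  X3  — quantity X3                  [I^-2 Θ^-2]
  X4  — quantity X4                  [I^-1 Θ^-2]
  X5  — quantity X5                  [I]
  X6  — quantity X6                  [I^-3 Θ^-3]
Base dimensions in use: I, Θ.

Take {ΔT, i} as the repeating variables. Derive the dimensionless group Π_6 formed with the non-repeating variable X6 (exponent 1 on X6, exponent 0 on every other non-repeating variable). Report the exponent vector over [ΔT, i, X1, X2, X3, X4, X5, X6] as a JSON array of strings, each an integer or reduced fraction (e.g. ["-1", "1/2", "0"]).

["3", "3", "0", "0", "0", "0", "0", "1"]

Write exponents as rows I,Θ / cols ΔT,i,X1,X2,X3,X4,X5,X6:
  I: [ 0  1  3 -3 -2 -1  1 -3]
  Θ: [ 1  0  1  1 -2 -2  0 -3]
Row reduction gives pivot columns ΔT,i; rank = 2
Repeat: ΔT,i; free: X1,X2,X3,X4,X5,X6
RREF:
  r0: [   1    0    1    1   -2   -2    0   -3]
  r1: [   0    1    3   -3   -2   -1    1   -3]
Fix exponent of X6 at 1, X1 at 0, X2 at 0, X3 at 0, X4 at 0, X5 at 0; solve each RREF row for its pivot's exponent:
  r0: exp(ΔT) + (-3)·1 = 0 ⇒ exp(ΔT) = 3
  r1: exp(i) + (-3)·1 = 0 ⇒ exp(i) = 3
Π_6 = ΔT^3 · i^3 · X6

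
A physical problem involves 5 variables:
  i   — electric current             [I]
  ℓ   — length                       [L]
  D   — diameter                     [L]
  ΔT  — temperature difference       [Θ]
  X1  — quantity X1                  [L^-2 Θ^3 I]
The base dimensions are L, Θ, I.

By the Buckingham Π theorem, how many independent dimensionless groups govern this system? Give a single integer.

2

Dimensional matrix (L×Θ×I by i×ℓ×D×ΔT×X1):
  L: [ 0  1  1  0 -2]
  Θ: [ 0  0  0  1  3]
  I: [ 1  0  0  0  1]
RREF → pivots at {i,ℓ,ΔT} ⇒ r = 3
5 vars − rank 3 = 2 Π groups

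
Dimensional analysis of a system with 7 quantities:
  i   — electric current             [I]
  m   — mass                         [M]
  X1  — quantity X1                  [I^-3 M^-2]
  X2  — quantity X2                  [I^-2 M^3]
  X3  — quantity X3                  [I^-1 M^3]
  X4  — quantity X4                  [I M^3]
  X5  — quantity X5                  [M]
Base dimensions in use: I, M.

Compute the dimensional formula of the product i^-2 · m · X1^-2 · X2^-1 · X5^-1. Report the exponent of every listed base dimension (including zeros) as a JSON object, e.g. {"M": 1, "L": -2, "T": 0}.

{"I": 6, "M": 1}

Dimensional matrix (I×M by i×m×X1×X2×X3×X4×X5):
  I: [ 1  0 -3 -2 -1  1  0]
  M: [ 0  1 -2  3  3  3  1]
  [I]: (-2)·1+(1)·0+(-2)·-3+(-1)·-2+(-1)·0 = 6
  [M]: (-2)·0+(1)·1+(-2)·-2+(-1)·3+(-1)·1 = 1
⇒ I^6 M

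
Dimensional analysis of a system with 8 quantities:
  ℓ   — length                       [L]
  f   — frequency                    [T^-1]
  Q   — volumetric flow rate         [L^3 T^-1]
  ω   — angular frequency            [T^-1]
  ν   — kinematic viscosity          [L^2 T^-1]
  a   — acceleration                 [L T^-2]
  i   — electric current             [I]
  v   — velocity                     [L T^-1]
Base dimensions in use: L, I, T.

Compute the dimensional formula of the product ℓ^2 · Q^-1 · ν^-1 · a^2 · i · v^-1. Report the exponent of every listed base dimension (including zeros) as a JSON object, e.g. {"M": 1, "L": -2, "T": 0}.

Dimensional matrix (L×I×T by ℓ×f×Q×ω×ν×a×i×v):
  L: [ 1  0  3  0  2  1  0  1]
  I: [ 0  0  0  0  0  0  1  0]
  T: [ 0 -1 -1 -1 -1 -2  0 -1]
  [L]: (2)·1+(-1)·3+(-1)·2+(2)·1+(1)·0+(-1)·1 = -2
  [I]: (2)·0+(-1)·0+(-1)·0+(2)·0+(1)·1+(-1)·0 = 1
  [T]: (2)·0+(-1)·-1+(-1)·-1+(2)·-2+(1)·0+(-1)·-1 = -1
⇒ L^-2 I T^-1

{"L": -2, "I": 1, "T": -1}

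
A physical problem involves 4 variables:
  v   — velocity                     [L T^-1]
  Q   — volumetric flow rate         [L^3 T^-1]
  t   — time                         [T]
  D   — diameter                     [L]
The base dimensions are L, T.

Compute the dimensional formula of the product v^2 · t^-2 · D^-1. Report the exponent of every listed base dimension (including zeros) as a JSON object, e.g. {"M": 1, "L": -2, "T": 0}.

Write exponents as rows L,T / cols v,Q,t,D:
  L: [ 1  3  0  1]
  T: [-1 -1  1  0]
  [L]: (2)·1+(-2)·0+(-1)·1 = 1
  [T]: (2)·-1+(-2)·1+(-1)·0 = -4
⇒ L T^-4

{"L": 1, "T": -4}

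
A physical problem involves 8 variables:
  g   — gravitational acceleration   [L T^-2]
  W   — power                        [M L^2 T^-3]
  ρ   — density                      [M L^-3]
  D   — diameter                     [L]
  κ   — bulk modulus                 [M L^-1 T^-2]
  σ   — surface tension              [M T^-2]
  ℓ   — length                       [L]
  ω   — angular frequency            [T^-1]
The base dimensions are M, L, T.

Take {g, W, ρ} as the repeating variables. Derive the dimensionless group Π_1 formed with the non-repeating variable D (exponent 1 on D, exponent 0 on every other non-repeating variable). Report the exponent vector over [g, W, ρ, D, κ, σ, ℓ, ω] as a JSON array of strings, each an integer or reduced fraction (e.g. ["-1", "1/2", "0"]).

["3/7", "-2/7", "2/7", "1", "0", "0", "0", "0"]

Exponent matrix [M,L,T] × [g,W,ρ,D,κ,σ,ℓ,ω]:
  M: [ 0  1  1  0  1  1  0  0]
  L: [ 1  2 -3  1 -1  0  1  0]
  T: [-2 -3  0  0 -2 -2  0 -1]
RREF → pivots at {g,W,ρ} ⇒ r = 3
Pivot set = {g,W,ρ}, free = {D,κ,σ,ℓ,ω}
RREF:
  r0: [   1    0    0 -3/7  4/7  1/7 -3/7  5/7]
  r1: [   0    1    0  2/7  2/7  4/7  2/7 -1/7]
  r2: [   0    0    1 -2/7  5/7  3/7 -2/7  1/7]
Fix exponent of D at 1, κ at 0, σ at 0, ℓ at 0, ω at 0; solve each RREF row for its pivot's exponent:
  r0: exp(g) + (-3/7)·1 = 0 ⇒ exp(g) = 3/7
  r1: exp(W) + (2/7)·1 = 0 ⇒ exp(W) = -2/7
  r2: exp(ρ) + (-2/7)·1 = 0 ⇒ exp(ρ) = 2/7
Π_1 = g^(3/7) · W^(-2/7) · ρ^(2/7) · D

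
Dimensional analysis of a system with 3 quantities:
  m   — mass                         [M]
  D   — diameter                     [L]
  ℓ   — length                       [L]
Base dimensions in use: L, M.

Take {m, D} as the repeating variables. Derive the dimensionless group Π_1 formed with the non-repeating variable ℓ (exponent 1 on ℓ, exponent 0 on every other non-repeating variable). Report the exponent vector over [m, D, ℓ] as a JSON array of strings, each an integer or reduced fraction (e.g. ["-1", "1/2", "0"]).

["0", "-1", "1"]

Write exponents as rows L,M / cols m,D,ℓ:
  L: [ 0  1  1]
  M: [ 1  0  0]
Row reduction gives pivot columns m,D; rank = 2
Repeat: m,D; free: ℓ
RREF:
  r0: [   1    0    0]
  r1: [   0    1    1]
Fix exponent of ℓ at 1; solve each RREF row for its pivot's exponent:
  r0: exp(m) + (0)·1 = 0 ⇒ exp(m) = 0
  r1: exp(D) + (1)·1 = 0 ⇒ exp(D) = -1
Π_1 = D^-1 · ℓ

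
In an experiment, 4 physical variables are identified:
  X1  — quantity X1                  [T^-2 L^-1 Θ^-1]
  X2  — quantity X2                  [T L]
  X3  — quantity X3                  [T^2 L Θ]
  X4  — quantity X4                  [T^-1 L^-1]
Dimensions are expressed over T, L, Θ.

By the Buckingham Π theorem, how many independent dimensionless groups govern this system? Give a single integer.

Write exponents as rows T,L,Θ / cols X1,X2,X3,X4:
  T: [-2  1  2 -1]
  L: [-1  1  1 -1]
  Θ: [-1  0  1  0]
Row reduction gives pivot columns X1,X2; rank = 2
n=4, r=2 ⇒ 2 dimensionless groups

2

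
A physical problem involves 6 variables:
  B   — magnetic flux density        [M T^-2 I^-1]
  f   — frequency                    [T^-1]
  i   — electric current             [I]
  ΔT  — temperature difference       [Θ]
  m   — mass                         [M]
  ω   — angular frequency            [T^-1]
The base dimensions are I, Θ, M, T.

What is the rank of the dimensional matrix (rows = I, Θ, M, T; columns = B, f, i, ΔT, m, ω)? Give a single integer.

Write exponents as rows I,Θ,M,T / cols B,f,i,ΔT,m,ω:
  I: [-1  0  1  0  0  0]
  Θ: [ 0  0  0  1  0  0]
  M: [ 1  0  0  0  1  0]
  T: [-2 -1  0  0  0 -1]
RREF → pivots at {B,f,i,ΔT} ⇒ r = 4

4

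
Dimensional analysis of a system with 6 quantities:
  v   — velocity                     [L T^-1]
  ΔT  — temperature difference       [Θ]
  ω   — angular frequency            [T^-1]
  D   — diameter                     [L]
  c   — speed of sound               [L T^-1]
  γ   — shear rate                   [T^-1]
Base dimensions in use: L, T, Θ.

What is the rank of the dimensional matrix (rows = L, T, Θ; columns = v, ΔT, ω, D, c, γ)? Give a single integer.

3

Dimensional matrix (L×T×Θ by v×ΔT×ω×D×c×γ):
  L: [ 1  0  0  1  1  0]
  T: [-1  0 -1  0 -1 -1]
  Θ: [ 0  1  0  0  0  0]
Echelon form has 3 nonzero rows (pivots: v,ΔT,ω)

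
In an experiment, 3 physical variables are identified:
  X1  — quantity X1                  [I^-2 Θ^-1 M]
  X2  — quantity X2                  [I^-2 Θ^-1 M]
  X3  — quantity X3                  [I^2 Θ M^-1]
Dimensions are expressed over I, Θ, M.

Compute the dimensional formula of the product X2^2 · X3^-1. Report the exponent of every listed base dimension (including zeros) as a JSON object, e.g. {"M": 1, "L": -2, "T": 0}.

Write exponents as rows I,Θ,M / cols X1,X2,X3:
  I: [-2 -2  2]
  Θ: [-1 -1  1]
  M: [ 1  1 -1]
  [I]: (2)·-2+(-1)·2 = -6
  [Θ]: (2)·-1+(-1)·1 = -3
  [M]: (2)·1+(-1)·-1 = 3
⇒ I^-6 Θ^-3 M^3

{"I": -6, "Θ": -3, "M": 3}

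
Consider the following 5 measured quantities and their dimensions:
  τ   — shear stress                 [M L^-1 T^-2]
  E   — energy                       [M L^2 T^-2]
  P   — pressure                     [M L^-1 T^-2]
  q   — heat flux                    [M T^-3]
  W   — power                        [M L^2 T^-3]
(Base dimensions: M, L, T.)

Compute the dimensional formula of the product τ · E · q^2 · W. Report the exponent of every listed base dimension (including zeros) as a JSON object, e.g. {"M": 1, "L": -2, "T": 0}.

{"M": 5, "L": 3, "T": -13}

Dimensional matrix (M×L×T by τ×E×P×q×W):
  M: [ 1  1  1  1  1]
  L: [-1  2 -1  0  2]
  T: [-2 -2 -2 -3 -3]
  [M]: (1)·1+(1)·1+(2)·1+(1)·1 = 5
  [L]: (1)·-1+(1)·2+(2)·0+(1)·2 = 3
  [T]: (1)·-2+(1)·-2+(2)·-3+(1)·-3 = -13
⇒ M^5 L^3 T^-13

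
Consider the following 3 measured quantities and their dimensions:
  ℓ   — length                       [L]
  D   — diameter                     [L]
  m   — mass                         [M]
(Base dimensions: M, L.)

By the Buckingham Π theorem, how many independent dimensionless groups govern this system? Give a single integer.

Exponent matrix [M,L] × [ℓ,D,m]:
  M: [ 0  0  1]
  L: [ 1  1  0]
RREF → pivots at {ℓ,m} ⇒ r = 2
Π count = n − r = 3 − 2 = 1

1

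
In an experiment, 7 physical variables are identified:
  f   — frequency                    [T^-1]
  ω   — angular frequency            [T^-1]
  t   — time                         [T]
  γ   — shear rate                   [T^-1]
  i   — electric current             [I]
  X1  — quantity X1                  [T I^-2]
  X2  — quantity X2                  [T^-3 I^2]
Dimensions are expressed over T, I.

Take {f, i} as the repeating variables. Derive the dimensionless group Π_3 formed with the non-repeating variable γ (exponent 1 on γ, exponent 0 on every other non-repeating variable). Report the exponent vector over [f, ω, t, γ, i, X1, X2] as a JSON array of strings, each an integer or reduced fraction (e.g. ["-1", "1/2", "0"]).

Dimensional matrix (T×I by f×ω×t×γ×i×X1×X2):
  T: [-1 -1  1 -1  0  1 -3]
  I: [ 0  0  0  0  1 -2  2]
RREF → pivots at {f,i} ⇒ r = 2
Pivot set = {f,i}, free = {ω,t,γ,X1,X2}
RREF:
  r0: [   1    1   -1    1    0   -1    3]
  r1: [   0    0    0    0    1   -2    2]
Fix exponent of γ at 1, ω at 0, t at 0, X1 at 0, X2 at 0; solve each RREF row for its pivot's exponent:
  r0: exp(f) + (1)·1 = 0 ⇒ exp(f) = -1
  r1: exp(i) + (0)·1 = 0 ⇒ exp(i) = 0
Π_3 = f^-1 · γ

["-1", "0", "0", "1", "0", "0", "0"]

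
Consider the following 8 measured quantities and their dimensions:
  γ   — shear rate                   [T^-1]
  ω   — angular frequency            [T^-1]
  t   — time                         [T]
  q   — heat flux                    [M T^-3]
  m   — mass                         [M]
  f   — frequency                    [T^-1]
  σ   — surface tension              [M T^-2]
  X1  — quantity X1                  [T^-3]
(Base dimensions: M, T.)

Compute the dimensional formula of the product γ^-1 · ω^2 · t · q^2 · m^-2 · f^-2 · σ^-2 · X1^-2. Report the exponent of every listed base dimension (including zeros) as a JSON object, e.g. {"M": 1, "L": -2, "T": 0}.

Exponent matrix [M,T] × [γ,ω,t,q,m,f,σ,X1]:
  M: [ 0  0  0  1  1  0  1  0]
  T: [-1 -1  1 -3  0 -1 -2 -3]
  [M]: (-1)·0+(2)·0+(1)·0+(2)·1+(-2)·1+(-2)·0+(-2)·1+(-2)·0 = -2
  [T]: (-1)·-1+(2)·-1+(1)·1+(2)·-3+(-2)·0+(-2)·-1+(-2)·-2+(-2)·-3 = 6
⇒ M^-2 T^6

{"M": -2, "T": 6}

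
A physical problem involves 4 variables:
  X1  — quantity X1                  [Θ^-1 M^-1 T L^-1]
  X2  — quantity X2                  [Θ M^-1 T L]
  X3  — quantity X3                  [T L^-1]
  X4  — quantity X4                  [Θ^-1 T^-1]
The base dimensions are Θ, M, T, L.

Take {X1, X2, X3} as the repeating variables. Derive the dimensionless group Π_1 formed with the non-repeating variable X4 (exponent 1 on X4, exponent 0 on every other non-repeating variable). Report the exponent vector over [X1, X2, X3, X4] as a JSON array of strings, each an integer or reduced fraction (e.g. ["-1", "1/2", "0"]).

Write exponents as rows Θ,M,T,L / cols X1,X2,X3,X4:
  Θ: [-1  1  0 -1]
  M: [-1 -1  0  0]
  T: [ 1  1  1 -1]
  L: [-1  1 -1  0]
Echelon form has 3 nonzero rows (pivots: X1,X2,X3)
Repeat: X1,X2,X3; free: X4
RREF:
  r0: [   1    0    0  1/2]
  r1: [   0    1    0 -1/2]
  r2: [   0    0    1   -1]
  r3: [   0    0    0    0]
Fix exponent of X4 at 1; solve each RREF row for its pivot's exponent:
  r0: exp(X1) + (1/2)·1 = 0 ⇒ exp(X1) = -1/2
  r1: exp(X2) + (-1/2)·1 = 0 ⇒ exp(X2) = 1/2
  r2: exp(X3) + (-1)·1 = 0 ⇒ exp(X3) = 1
Π_1 = X1^(-1/2) · X2^(1/2) · X3 · X4

["-1/2", "1/2", "1", "1"]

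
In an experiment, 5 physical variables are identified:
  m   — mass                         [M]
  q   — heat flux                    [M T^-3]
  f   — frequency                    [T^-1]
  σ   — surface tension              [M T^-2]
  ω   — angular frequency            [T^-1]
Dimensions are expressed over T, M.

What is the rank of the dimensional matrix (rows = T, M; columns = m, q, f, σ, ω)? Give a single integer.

2

Write exponents as rows T,M / cols m,q,f,σ,ω:
  T: [ 0 -3 -1 -2 -1]
  M: [ 1  1  0  1  0]
Echelon form has 2 nonzero rows (pivots: m,q)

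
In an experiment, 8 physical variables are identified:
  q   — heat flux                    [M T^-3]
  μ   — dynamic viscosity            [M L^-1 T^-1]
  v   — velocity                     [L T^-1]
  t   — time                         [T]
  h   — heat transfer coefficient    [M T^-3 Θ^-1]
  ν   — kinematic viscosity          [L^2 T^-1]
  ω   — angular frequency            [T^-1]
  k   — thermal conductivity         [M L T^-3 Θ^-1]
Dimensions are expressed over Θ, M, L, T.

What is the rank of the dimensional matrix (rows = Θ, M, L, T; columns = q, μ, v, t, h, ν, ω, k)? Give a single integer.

4

Write exponents as rows Θ,M,L,T / cols q,μ,v,t,h,ν,ω,k:
  Θ: [ 0  0  0  0 -1  0  0 -1]
  M: [ 1  1  0  0  1  0  0  1]
  L: [ 0 -1  1  0  0  2  0  1]
  T: [-3 -1 -1  1 -3 -1 -1 -3]
RREF → pivots at {q,μ,v,h} ⇒ r = 4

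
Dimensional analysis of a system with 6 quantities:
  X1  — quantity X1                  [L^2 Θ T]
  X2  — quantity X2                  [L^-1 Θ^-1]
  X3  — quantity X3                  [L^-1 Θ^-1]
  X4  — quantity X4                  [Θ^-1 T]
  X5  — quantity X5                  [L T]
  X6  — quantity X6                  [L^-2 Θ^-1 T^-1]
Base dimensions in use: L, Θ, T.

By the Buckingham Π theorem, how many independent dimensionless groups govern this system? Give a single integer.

4

Write exponents as rows L,Θ,T / cols X1,X2,X3,X4,X5,X6:
  L: [ 2 -1 -1  0  1 -2]
  Θ: [ 1 -1 -1 -1  0 -1]
  T: [ 1  0  0  1  1 -1]
Echelon form has 2 nonzero rows (pivots: X1,X2)
6 vars − rank 2 = 4 Π groups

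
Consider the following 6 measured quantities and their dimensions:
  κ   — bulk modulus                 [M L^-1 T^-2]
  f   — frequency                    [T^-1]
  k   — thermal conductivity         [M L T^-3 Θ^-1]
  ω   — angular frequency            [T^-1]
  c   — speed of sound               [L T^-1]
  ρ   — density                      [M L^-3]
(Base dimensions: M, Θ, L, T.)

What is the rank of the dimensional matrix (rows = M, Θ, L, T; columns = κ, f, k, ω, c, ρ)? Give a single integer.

4

Write exponents as rows M,Θ,L,T / cols κ,f,k,ω,c,ρ:
  M: [ 1  0  1  0  0  1]
  Θ: [ 0  0 -1  0  0  0]
  L: [-1  0  1  0  1 -3]
  T: [-2 -1 -3 -1 -1  0]
Row reduction gives pivot columns κ,f,k,c; rank = 4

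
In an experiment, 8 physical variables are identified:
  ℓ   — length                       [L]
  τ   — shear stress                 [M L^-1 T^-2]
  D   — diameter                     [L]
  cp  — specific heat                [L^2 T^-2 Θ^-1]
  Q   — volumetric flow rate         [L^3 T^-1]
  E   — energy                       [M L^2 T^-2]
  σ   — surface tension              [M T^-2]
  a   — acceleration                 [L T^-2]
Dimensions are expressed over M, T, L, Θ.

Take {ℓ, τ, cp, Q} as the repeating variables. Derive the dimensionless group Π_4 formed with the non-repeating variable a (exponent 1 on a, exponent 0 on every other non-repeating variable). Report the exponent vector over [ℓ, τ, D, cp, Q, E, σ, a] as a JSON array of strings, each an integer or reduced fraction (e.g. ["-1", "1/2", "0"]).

Write exponents as rows M,T,L,Θ / cols ℓ,τ,D,cp,Q,E,σ,a:
  M: [ 0  1  0  0  0  1  1  0]
  T: [ 0 -2  0 -2 -1 -2 -2 -2]
  L: [ 1 -1  1  2  3  2  0  1]
  Θ: [ 0  0  0 -1  0  0  0  0]
Echelon form has 4 nonzero rows (pivots: ℓ,τ,cp,Q)
Pivot set = {ℓ,τ,cp,Q}, free = {D,E,σ,a}
RREF:
  r0: [   1    0    1    0    0    3    1   -5]
  r1: [   0    1    0    0    0    1    1    0]
  r2: [   0    0    0    1    0    0    0    0]
  r3: [   0    0    0    0    1    0    0    2]
Fix exponent of a at 1, D at 0, E at 0, σ at 0; solve each RREF row for its pivot's exponent:
  r0: exp(ℓ) + (-5)·1 = 0 ⇒ exp(ℓ) = 5
  r1: exp(τ) + (0)·1 = 0 ⇒ exp(τ) = 0
  r2: exp(cp) + (0)·1 = 0 ⇒ exp(cp) = 0
  r3: exp(Q) + (2)·1 = 0 ⇒ exp(Q) = -2
Π_4 = ℓ^5 · Q^-2 · a

["5", "0", "0", "0", "-2", "0", "0", "1"]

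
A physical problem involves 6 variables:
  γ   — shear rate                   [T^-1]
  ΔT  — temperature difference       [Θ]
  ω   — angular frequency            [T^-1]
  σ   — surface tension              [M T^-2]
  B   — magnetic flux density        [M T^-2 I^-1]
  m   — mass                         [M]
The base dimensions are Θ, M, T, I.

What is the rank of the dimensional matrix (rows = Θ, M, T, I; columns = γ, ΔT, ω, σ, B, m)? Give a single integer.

4

Write exponents as rows Θ,M,T,I / cols γ,ΔT,ω,σ,B,m:
  Θ: [ 0  1  0  0  0  0]
  M: [ 0  0  0  1  1  1]
  T: [-1  0 -1 -2 -2  0]
  I: [ 0  0  0  0 -1  0]
Row reduction gives pivot columns γ,ΔT,σ,B; rank = 4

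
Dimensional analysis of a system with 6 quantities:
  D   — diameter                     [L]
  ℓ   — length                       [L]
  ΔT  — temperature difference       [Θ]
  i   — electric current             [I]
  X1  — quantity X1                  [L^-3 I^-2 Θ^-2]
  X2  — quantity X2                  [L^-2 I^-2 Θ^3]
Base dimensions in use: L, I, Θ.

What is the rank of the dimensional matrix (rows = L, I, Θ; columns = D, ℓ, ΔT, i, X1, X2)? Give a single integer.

Dimensional matrix (L×I×Θ by D×ℓ×ΔT×i×X1×X2):
  L: [ 1  1  0  0 -3 -2]
  I: [ 0  0  0  1 -2 -2]
  Θ: [ 0  0  1  0 -2  3]
Echelon form has 3 nonzero rows (pivots: D,ΔT,i)

3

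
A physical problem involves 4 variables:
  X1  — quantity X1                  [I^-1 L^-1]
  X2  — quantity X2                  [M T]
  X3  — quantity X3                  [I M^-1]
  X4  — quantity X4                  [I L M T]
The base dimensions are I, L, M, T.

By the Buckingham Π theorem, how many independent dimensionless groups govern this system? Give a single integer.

Dimensional matrix (I×L×M×T by X1×X2×X3×X4):
  I: [-1  0  1  1]
  L: [-1  0  0  1]
  M: [ 0  1 -1  1]
  T: [ 0  1  0  1]
RREF → pivots at {X1,X2,X3} ⇒ r = 3
4 vars − rank 3 = 1 Π group

1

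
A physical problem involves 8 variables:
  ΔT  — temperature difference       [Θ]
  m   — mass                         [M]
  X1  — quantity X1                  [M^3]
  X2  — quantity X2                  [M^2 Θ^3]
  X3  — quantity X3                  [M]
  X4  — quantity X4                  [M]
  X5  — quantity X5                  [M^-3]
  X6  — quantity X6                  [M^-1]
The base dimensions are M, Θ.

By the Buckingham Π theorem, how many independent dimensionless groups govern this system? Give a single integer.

6

Exponent matrix [M,Θ] × [ΔT,m,X1,X2,X3,X4,X5,X6]:
  M: [ 0  1  3  2  1  1 -3 -1]
  Θ: [ 1  0  0  3  0  0  0  0]
Echelon form has 2 nonzero rows (pivots: ΔT,m)
Π count = n − r = 8 − 2 = 6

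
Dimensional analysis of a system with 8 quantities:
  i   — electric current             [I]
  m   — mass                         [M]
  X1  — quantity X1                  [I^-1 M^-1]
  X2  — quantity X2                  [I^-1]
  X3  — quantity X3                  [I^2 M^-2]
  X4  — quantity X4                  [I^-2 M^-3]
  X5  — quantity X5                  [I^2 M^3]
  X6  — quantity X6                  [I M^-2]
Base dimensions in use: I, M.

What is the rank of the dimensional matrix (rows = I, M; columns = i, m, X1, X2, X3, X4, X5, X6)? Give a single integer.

Write exponents as rows I,M / cols i,m,X1,X2,X3,X4,X5,X6:
  I: [ 1  0 -1 -1  2 -2  2  1]
  M: [ 0  1 -1  0 -2 -3  3 -2]
Row reduction gives pivot columns i,m; rank = 2

2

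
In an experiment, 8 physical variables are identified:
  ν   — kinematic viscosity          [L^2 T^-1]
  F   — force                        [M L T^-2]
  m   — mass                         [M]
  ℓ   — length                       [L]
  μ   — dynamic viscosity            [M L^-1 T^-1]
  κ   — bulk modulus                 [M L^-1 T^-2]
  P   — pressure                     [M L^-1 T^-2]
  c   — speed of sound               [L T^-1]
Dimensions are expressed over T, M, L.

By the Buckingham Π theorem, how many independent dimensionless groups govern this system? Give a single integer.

Write exponents as rows T,M,L / cols ν,F,m,ℓ,μ,κ,P,c:
  T: [-1 -2  0  0 -1 -2 -2 -1]
  M: [ 0  1  1  0  1  1  1  0]
  L: [ 2  1  0  1 -1 -1 -1  1]
Echelon form has 3 nonzero rows (pivots: ν,F,m)
8 vars − rank 3 = 5 Π groups

5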